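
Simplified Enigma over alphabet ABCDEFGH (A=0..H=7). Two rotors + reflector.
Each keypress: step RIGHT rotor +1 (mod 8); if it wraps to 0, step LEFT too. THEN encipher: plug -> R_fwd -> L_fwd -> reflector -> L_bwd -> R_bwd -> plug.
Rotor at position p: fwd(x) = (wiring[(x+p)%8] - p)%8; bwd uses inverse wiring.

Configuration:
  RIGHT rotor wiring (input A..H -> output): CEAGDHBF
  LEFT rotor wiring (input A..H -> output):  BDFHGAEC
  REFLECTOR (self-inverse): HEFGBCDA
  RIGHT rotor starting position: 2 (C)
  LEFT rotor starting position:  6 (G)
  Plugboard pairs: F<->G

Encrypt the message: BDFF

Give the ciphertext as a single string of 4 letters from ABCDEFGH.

Char 1 ('B'): step: R->3, L=6; B->plug->B->R->A->L->G->refl->D->L'->C->R'->E->plug->E
Char 2 ('D'): step: R->4, L=6; D->plug->D->R->B->L->E->refl->B->L'->F->R'->C->plug->C
Char 3 ('F'): step: R->5, L=6; F->plug->G->R->B->L->E->refl->B->L'->F->R'->D->plug->D
Char 4 ('F'): step: R->6, L=6; F->plug->G->R->F->L->B->refl->E->L'->B->R'->H->plug->H

Answer: ECDH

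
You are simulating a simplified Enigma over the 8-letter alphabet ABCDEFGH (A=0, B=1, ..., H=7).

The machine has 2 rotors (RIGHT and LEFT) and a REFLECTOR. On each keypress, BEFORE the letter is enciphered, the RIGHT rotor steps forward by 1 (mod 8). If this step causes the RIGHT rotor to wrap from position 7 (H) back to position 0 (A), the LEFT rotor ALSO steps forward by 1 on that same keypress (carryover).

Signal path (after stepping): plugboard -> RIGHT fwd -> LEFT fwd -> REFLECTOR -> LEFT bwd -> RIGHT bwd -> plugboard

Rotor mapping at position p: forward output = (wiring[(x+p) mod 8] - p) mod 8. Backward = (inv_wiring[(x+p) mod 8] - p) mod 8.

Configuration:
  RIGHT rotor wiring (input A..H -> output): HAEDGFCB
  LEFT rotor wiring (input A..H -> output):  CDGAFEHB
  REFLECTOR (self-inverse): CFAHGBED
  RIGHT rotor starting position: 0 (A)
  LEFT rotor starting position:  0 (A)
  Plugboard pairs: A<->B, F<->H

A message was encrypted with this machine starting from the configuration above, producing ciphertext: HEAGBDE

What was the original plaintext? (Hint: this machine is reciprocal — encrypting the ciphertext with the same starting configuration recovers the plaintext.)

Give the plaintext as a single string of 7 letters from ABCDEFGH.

Char 1 ('H'): step: R->1, L=0; H->plug->F->R->B->L->D->refl->H->L'->G->R'->H->plug->F
Char 2 ('E'): step: R->2, L=0; E->plug->E->R->A->L->C->refl->A->L'->D->R'->D->plug->D
Char 3 ('A'): step: R->3, L=0; A->plug->B->R->D->L->A->refl->C->L'->A->R'->A->plug->B
Char 4 ('G'): step: R->4, L=0; G->plug->G->R->A->L->C->refl->A->L'->D->R'->E->plug->E
Char 5 ('B'): step: R->5, L=0; B->plug->A->R->A->L->C->refl->A->L'->D->R'->E->plug->E
Char 6 ('D'): step: R->6, L=0; D->plug->D->R->C->L->G->refl->E->L'->F->R'->F->plug->H
Char 7 ('E'): step: R->7, L=0; E->plug->E->R->E->L->F->refl->B->L'->H->R'->F->plug->H

Answer: FDBEEHH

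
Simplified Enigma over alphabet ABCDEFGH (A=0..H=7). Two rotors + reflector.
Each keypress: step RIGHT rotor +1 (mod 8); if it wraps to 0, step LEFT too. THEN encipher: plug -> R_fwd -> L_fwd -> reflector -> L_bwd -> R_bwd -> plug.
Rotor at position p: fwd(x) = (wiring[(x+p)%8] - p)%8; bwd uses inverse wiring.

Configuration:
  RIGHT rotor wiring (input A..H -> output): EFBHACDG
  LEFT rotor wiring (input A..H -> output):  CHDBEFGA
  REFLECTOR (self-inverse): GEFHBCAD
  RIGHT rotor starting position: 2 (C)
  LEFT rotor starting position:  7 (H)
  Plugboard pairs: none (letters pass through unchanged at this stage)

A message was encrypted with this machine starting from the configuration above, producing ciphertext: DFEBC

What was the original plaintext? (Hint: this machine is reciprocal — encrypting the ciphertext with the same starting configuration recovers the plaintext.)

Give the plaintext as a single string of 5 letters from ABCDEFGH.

Answer: ECHED

Derivation:
Char 1 ('D'): step: R->3, L=7; D->plug->D->R->A->L->B->refl->E->L'->D->R'->E->plug->E
Char 2 ('F'): step: R->4, L=7; F->plug->F->R->B->L->D->refl->H->L'->H->R'->C->plug->C
Char 3 ('E'): step: R->5, L=7; E->plug->E->R->A->L->B->refl->E->L'->D->R'->H->plug->H
Char 4 ('B'): step: R->6, L=7; B->plug->B->R->A->L->B->refl->E->L'->D->R'->E->plug->E
Char 5 ('C'): step: R->7, L=7; C->plug->C->R->G->L->G->refl->A->L'->C->R'->D->plug->D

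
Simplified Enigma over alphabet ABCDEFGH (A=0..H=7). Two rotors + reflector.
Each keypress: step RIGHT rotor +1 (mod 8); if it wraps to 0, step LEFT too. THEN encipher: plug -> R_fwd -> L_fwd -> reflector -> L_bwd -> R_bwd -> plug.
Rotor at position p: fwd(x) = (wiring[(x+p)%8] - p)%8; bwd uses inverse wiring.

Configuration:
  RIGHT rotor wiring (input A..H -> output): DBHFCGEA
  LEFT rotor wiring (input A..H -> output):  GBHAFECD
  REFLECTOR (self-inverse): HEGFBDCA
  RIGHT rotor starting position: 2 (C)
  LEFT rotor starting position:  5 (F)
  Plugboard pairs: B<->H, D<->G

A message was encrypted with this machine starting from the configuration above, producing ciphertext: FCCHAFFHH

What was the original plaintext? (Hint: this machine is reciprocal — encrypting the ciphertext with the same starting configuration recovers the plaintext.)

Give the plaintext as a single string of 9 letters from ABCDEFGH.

Char 1 ('F'): step: R->3, L=5; F->plug->F->R->A->L->H->refl->A->L'->H->R'->B->plug->H
Char 2 ('C'): step: R->4, L=5; C->plug->C->R->A->L->H->refl->A->L'->H->R'->E->plug->E
Char 3 ('C'): step: R->5, L=5; C->plug->C->R->D->L->B->refl->E->L'->E->R'->E->plug->E
Char 4 ('H'): step: R->6, L=5; H->plug->B->R->C->L->G->refl->C->L'->F->R'->C->plug->C
Char 5 ('A'): step: R->7, L=5; A->plug->A->R->B->L->F->refl->D->L'->G->R'->E->plug->E
Char 6 ('F'): step: R->0, L->6 (L advanced); F->plug->F->R->G->L->H->refl->A->L'->C->R'->E->plug->E
Char 7 ('F'): step: R->1, L=6; F->plug->F->R->D->L->D->refl->F->L'->B->R'->D->plug->G
Char 8 ('H'): step: R->2, L=6; H->plug->B->R->D->L->D->refl->F->L'->B->R'->G->plug->D
Char 9 ('H'): step: R->3, L=6; H->plug->B->R->H->L->G->refl->C->L'->F->R'->E->plug->E

Answer: HEECEEGDE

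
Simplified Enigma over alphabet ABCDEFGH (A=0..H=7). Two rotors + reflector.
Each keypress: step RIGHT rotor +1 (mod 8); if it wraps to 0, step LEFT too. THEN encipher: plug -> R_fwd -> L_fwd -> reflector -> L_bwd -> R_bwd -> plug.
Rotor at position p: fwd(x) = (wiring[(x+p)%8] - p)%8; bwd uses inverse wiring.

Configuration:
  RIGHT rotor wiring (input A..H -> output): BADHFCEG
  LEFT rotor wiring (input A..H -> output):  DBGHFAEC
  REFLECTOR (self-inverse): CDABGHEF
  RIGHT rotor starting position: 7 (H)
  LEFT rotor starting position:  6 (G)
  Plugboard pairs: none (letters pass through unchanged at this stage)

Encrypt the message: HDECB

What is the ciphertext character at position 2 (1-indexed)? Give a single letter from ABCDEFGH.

Char 1 ('H'): step: R->0, L->7 (L advanced); H->plug->H->R->G->L->B->refl->D->L'->A->R'->B->plug->B
Char 2 ('D'): step: R->1, L=7; D->plug->D->R->E->L->A->refl->C->L'->C->R'->B->plug->B

B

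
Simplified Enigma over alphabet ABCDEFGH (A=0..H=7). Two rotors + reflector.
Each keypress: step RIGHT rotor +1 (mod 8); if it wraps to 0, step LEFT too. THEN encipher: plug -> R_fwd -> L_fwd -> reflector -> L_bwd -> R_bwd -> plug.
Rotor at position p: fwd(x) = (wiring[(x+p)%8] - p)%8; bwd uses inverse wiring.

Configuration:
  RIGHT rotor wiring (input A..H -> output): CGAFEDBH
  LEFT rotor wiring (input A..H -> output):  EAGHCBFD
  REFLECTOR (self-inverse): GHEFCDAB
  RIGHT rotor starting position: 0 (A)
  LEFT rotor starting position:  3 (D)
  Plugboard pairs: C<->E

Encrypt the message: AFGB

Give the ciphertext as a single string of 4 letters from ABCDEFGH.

Char 1 ('A'): step: R->1, L=3; A->plug->A->R->F->L->B->refl->H->L'->B->R'->H->plug->H
Char 2 ('F'): step: R->2, L=3; F->plug->F->R->F->L->B->refl->H->L'->B->R'->D->plug->D
Char 3 ('G'): step: R->3, L=3; G->plug->G->R->D->L->C->refl->E->L'->A->R'->C->plug->E
Char 4 ('B'): step: R->4, L=3; B->plug->B->R->H->L->D->refl->F->L'->G->R'->E->plug->C

Answer: HDEC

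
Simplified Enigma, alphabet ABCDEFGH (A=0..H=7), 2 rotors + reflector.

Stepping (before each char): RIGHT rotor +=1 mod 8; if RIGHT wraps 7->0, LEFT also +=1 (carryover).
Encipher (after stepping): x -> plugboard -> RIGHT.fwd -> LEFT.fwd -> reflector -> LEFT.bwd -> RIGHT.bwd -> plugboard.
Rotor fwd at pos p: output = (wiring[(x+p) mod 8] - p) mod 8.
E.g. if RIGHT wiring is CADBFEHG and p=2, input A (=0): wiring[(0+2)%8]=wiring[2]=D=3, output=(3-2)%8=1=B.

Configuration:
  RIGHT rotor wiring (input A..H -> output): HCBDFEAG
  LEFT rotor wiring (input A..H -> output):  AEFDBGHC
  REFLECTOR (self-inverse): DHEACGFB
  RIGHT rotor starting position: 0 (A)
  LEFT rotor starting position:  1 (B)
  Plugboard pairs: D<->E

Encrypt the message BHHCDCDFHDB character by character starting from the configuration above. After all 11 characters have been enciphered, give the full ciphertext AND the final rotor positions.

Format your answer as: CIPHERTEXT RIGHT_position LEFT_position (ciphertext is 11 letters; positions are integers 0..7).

Char 1 ('B'): step: R->1, L=1; B->plug->B->R->A->L->D->refl->A->L'->D->R'->E->plug->D
Char 2 ('H'): step: R->2, L=1; H->plug->H->R->A->L->D->refl->A->L'->D->R'->C->plug->C
Char 3 ('H'): step: R->3, L=1; H->plug->H->R->G->L->B->refl->H->L'->H->R'->G->plug->G
Char 4 ('C'): step: R->4, L=1; C->plug->C->R->E->L->F->refl->G->L'->F->R'->G->plug->G
Char 5 ('D'): step: R->5, L=1; D->plug->E->R->F->L->G->refl->F->L'->E->R'->F->plug->F
Char 6 ('C'): step: R->6, L=1; C->plug->C->R->B->L->E->refl->C->L'->C->R'->A->plug->A
Char 7 ('D'): step: R->7, L=1; D->plug->E->R->E->L->F->refl->G->L'->F->R'->G->plug->G
Char 8 ('F'): step: R->0, L->2 (L advanced); F->plug->F->R->E->L->F->refl->G->L'->G->R'->H->plug->H
Char 9 ('H'): step: R->1, L=2; H->plug->H->R->G->L->G->refl->F->L'->E->R'->D->plug->E
Char 10 ('D'): step: R->2, L=2; D->plug->E->R->G->L->G->refl->F->L'->E->R'->F->plug->F
Char 11 ('B'): step: R->3, L=2; B->plug->B->R->C->L->H->refl->B->L'->B->R'->C->plug->C
Final: ciphertext=DCGGFAGHEFC, RIGHT=3, LEFT=2

Answer: DCGGFAGHEFC 3 2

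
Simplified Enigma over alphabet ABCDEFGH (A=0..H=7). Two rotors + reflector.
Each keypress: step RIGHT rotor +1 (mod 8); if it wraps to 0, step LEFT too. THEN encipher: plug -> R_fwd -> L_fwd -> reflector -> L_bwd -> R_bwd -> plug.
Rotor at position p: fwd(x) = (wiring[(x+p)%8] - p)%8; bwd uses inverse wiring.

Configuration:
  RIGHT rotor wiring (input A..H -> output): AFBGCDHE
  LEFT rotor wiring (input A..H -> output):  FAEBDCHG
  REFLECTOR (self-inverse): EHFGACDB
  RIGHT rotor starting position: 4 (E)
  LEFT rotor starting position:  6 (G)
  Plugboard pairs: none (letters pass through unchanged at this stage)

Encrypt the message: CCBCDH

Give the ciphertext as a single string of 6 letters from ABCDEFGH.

Answer: GFEDFB

Derivation:
Char 1 ('C'): step: R->5, L=6; C->plug->C->R->H->L->E->refl->A->L'->B->R'->G->plug->G
Char 2 ('C'): step: R->6, L=6; C->plug->C->R->C->L->H->refl->B->L'->A->R'->F->plug->F
Char 3 ('B'): step: R->7, L=6; B->plug->B->R->B->L->A->refl->E->L'->H->R'->E->plug->E
Char 4 ('C'): step: R->0, L->7 (L advanced); C->plug->C->R->B->L->G->refl->D->L'->G->R'->D->plug->D
Char 5 ('D'): step: R->1, L=7; D->plug->D->R->B->L->G->refl->D->L'->G->R'->F->plug->F
Char 6 ('H'): step: R->2, L=7; H->plug->H->R->D->L->F->refl->C->L'->E->R'->B->plug->B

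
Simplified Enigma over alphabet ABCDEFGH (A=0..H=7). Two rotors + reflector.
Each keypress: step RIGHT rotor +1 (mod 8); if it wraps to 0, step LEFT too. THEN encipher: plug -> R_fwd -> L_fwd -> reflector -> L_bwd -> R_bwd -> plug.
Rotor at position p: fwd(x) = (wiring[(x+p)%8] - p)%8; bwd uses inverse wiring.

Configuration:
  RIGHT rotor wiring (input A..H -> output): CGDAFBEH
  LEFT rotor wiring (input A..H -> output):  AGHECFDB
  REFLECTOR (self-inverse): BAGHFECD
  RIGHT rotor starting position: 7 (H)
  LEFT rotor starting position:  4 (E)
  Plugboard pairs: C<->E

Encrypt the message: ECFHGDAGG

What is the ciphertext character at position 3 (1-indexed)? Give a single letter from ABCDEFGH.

Char 1 ('E'): step: R->0, L->5 (L advanced); E->plug->C->R->D->L->D->refl->H->L'->G->R'->B->plug->B
Char 2 ('C'): step: R->1, L=5; C->plug->E->R->A->L->A->refl->B->L'->E->R'->D->plug->D
Char 3 ('F'): step: R->2, L=5; F->plug->F->R->F->L->C->refl->G->L'->B->R'->A->plug->A

A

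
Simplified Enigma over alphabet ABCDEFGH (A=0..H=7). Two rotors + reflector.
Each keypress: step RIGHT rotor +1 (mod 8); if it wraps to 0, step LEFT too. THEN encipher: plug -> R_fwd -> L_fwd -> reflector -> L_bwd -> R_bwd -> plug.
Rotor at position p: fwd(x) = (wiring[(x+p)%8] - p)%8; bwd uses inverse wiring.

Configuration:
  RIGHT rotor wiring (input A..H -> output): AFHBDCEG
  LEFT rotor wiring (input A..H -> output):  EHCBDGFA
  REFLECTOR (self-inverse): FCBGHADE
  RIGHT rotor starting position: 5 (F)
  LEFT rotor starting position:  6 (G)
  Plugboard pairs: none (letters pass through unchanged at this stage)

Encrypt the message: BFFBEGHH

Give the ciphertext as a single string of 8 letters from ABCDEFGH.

Char 1 ('B'): step: R->6, L=6; B->plug->B->R->A->L->H->refl->E->L'->E->R'->H->plug->H
Char 2 ('F'): step: R->7, L=6; F->plug->F->R->E->L->E->refl->H->L'->A->R'->D->plug->D
Char 3 ('F'): step: R->0, L->7 (L advanced); F->plug->F->R->C->L->A->refl->F->L'->B->R'->D->plug->D
Char 4 ('B'): step: R->1, L=7; B->plug->B->R->G->L->H->refl->E->L'->F->R'->G->plug->G
Char 5 ('E'): step: R->2, L=7; E->plug->E->R->C->L->A->refl->F->L'->B->R'->C->plug->C
Char 6 ('G'): step: R->3, L=7; G->plug->G->R->C->L->A->refl->F->L'->B->R'->D->plug->D
Char 7 ('H'): step: R->4, L=7; H->plug->H->R->F->L->E->refl->H->L'->G->R'->B->plug->B
Char 8 ('H'): step: R->5, L=7; H->plug->H->R->G->L->H->refl->E->L'->F->R'->A->plug->A

Answer: HDDGCDBA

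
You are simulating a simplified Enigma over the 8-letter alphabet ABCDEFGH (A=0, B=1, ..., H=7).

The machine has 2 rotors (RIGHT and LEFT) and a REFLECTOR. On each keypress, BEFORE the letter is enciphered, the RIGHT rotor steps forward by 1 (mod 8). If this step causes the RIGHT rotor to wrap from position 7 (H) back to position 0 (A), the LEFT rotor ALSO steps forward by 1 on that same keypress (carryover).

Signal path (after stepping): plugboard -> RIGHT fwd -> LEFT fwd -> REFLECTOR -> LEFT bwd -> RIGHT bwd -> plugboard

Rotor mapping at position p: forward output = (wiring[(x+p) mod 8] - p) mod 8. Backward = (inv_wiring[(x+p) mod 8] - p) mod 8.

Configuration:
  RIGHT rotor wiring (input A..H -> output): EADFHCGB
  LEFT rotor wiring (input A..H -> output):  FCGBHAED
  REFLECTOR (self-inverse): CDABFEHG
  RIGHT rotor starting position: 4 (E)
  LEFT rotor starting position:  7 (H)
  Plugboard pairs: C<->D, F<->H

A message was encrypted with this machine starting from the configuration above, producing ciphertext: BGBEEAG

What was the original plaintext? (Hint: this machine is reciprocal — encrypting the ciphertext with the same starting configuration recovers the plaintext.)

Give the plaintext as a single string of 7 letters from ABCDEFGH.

Char 1 ('B'): step: R->5, L=7; B->plug->B->R->B->L->G->refl->H->L'->D->R'->E->plug->E
Char 2 ('G'): step: R->6, L=7; G->plug->G->R->B->L->G->refl->H->L'->D->R'->B->plug->B
Char 3 ('B'): step: R->7, L=7; B->plug->B->R->F->L->A->refl->C->L'->E->R'->D->plug->C
Char 4 ('E'): step: R->0, L->0 (L advanced); E->plug->E->R->H->L->D->refl->B->L'->D->R'->C->plug->D
Char 5 ('E'): step: R->1, L=0; E->plug->E->R->B->L->C->refl->A->L'->F->R'->F->plug->H
Char 6 ('A'): step: R->2, L=0; A->plug->A->R->B->L->C->refl->A->L'->F->R'->C->plug->D
Char 7 ('G'): step: R->3, L=0; G->plug->G->R->F->L->A->refl->C->L'->B->R'->F->plug->H

Answer: EBCDHDH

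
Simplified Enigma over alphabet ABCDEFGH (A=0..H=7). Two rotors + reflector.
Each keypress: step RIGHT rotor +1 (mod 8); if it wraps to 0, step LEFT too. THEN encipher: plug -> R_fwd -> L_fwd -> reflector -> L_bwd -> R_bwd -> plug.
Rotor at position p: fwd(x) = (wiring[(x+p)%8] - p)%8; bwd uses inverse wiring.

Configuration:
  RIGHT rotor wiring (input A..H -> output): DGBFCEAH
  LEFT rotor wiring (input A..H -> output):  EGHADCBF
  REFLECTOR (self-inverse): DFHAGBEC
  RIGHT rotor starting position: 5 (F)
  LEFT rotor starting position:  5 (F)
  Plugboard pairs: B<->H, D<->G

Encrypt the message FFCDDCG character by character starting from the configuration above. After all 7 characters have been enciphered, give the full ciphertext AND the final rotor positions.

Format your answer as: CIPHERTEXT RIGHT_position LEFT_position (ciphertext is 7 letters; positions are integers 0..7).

Char 1 ('F'): step: R->6, L=5; F->plug->F->R->H->L->G->refl->E->L'->B->R'->B->plug->H
Char 2 ('F'): step: R->7, L=5; F->plug->F->R->D->L->H->refl->C->L'->F->R'->G->plug->D
Char 3 ('C'): step: R->0, L->6 (L advanced); C->plug->C->R->B->L->H->refl->C->L'->F->R'->D->plug->G
Char 4 ('D'): step: R->1, L=6; D->plug->G->R->G->L->F->refl->B->L'->E->R'->C->plug->C
Char 5 ('D'): step: R->2, L=6; D->plug->G->R->B->L->H->refl->C->L'->F->R'->F->plug->F
Char 6 ('C'): step: R->3, L=6; C->plug->C->R->B->L->H->refl->C->L'->F->R'->D->plug->G
Char 7 ('G'): step: R->4, L=6; G->plug->D->R->D->L->A->refl->D->L'->A->R'->B->plug->H
Final: ciphertext=HDGCFGH, RIGHT=4, LEFT=6

Answer: HDGCFGH 4 6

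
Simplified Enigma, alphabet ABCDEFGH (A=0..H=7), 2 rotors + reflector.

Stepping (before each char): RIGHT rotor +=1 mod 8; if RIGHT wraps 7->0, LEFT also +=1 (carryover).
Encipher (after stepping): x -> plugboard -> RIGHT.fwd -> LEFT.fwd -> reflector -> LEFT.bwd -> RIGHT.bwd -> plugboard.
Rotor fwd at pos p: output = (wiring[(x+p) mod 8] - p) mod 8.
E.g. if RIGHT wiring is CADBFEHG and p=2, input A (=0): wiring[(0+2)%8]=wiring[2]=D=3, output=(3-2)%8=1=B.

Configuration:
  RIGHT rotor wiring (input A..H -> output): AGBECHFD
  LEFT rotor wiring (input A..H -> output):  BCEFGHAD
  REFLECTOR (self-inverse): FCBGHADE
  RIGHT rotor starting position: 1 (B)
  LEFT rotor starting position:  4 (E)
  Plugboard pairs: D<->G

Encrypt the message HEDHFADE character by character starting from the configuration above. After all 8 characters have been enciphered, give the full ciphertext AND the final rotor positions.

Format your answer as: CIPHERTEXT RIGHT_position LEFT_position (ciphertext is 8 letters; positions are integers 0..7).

Char 1 ('H'): step: R->2, L=4; H->plug->H->R->E->L->F->refl->A->L'->G->R'->G->plug->D
Char 2 ('E'): step: R->3, L=4; E->plug->E->R->A->L->C->refl->B->L'->H->R'->B->plug->B
Char 3 ('D'): step: R->4, L=4; D->plug->G->R->F->L->G->refl->D->L'->B->R'->C->plug->C
Char 4 ('H'): step: R->5, L=4; H->plug->H->R->F->L->G->refl->D->L'->B->R'->E->plug->E
Char 5 ('F'): step: R->6, L=4; F->plug->F->R->G->L->A->refl->F->L'->E->R'->G->plug->D
Char 6 ('A'): step: R->7, L=4; A->plug->A->R->E->L->F->refl->A->L'->G->R'->H->plug->H
Char 7 ('D'): step: R->0, L->5 (L advanced); D->plug->G->R->F->L->H->refl->E->L'->D->R'->H->plug->H
Char 8 ('E'): step: R->1, L=5; E->plug->E->R->G->L->A->refl->F->L'->E->R'->F->plug->F
Final: ciphertext=DBCEDHHF, RIGHT=1, LEFT=5

Answer: DBCEDHHF 1 5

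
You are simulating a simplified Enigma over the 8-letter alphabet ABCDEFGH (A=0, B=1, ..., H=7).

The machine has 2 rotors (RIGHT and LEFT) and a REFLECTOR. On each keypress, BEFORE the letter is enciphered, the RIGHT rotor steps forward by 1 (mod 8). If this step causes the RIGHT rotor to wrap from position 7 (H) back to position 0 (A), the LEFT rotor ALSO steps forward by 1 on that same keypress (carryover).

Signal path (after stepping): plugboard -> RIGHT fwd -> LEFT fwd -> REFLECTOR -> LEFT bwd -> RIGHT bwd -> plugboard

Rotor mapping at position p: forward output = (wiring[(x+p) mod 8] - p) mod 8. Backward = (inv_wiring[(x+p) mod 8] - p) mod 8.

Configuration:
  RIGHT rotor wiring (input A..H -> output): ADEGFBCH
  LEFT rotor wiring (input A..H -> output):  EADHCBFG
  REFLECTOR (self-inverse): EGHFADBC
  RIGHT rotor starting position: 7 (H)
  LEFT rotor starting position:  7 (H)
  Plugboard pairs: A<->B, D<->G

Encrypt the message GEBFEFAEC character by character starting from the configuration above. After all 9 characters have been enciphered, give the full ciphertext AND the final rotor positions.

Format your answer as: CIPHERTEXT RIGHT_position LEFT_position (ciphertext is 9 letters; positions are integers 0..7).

Char 1 ('G'): step: R->0, L->0 (L advanced); G->plug->D->R->G->L->F->refl->D->L'->C->R'->G->plug->D
Char 2 ('E'): step: R->1, L=0; E->plug->E->R->A->L->E->refl->A->L'->B->R'->F->plug->F
Char 3 ('B'): step: R->2, L=0; B->plug->A->R->C->L->D->refl->F->L'->G->R'->G->plug->D
Char 4 ('F'): step: R->3, L=0; F->plug->F->R->F->L->B->refl->G->L'->H->R'->D->plug->G
Char 5 ('E'): step: R->4, L=0; E->plug->E->R->E->L->C->refl->H->L'->D->R'->D->plug->G
Char 6 ('F'): step: R->5, L=0; F->plug->F->R->H->L->G->refl->B->L'->F->R'->B->plug->A
Char 7 ('A'): step: R->6, L=0; A->plug->B->R->B->L->A->refl->E->L'->A->R'->F->plug->F
Char 8 ('E'): step: R->7, L=0; E->plug->E->R->H->L->G->refl->B->L'->F->R'->D->plug->G
Char 9 ('C'): step: R->0, L->1 (L advanced); C->plug->C->R->E->L->A->refl->E->L'->F->R'->E->plug->E
Final: ciphertext=DFDGGAFGE, RIGHT=0, LEFT=1

Answer: DFDGGAFGE 0 1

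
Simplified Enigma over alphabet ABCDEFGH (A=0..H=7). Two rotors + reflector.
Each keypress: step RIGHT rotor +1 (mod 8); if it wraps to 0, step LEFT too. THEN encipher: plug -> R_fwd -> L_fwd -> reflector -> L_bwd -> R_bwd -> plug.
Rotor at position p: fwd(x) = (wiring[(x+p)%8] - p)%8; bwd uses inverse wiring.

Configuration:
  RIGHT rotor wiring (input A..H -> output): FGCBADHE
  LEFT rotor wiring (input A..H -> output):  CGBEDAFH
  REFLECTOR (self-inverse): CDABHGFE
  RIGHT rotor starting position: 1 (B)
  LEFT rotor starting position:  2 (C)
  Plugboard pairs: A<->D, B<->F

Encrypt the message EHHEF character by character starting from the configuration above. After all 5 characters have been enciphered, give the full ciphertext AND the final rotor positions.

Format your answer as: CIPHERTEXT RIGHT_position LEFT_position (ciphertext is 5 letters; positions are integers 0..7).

Answer: GCCDD 6 2

Derivation:
Char 1 ('E'): step: R->2, L=2; E->plug->E->R->F->L->F->refl->G->L'->D->R'->G->plug->G
Char 2 ('H'): step: R->3, L=2; H->plug->H->R->H->L->E->refl->H->L'->A->R'->C->plug->C
Char 3 ('H'): step: R->4, L=2; H->plug->H->R->F->L->F->refl->G->L'->D->R'->C->plug->C
Char 4 ('E'): step: R->5, L=2; E->plug->E->R->B->L->C->refl->A->L'->G->R'->A->plug->D
Char 5 ('F'): step: R->6, L=2; F->plug->B->R->G->L->A->refl->C->L'->B->R'->A->plug->D
Final: ciphertext=GCCDD, RIGHT=6, LEFT=2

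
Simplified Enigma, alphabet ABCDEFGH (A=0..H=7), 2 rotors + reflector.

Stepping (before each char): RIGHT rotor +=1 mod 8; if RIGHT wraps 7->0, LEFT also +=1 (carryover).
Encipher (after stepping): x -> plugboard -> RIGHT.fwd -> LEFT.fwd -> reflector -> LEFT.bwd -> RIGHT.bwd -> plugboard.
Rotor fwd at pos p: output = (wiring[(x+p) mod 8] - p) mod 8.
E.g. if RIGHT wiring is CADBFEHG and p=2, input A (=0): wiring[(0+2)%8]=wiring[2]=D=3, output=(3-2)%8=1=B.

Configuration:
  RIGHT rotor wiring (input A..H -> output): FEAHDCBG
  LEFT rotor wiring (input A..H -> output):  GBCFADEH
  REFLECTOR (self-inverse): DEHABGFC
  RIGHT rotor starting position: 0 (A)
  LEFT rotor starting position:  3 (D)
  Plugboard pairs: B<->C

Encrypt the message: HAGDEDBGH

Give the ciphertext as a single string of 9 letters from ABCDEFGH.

Answer: ABDBDFHCE

Derivation:
Char 1 ('H'): step: R->1, L=3; H->plug->H->R->E->L->E->refl->B->L'->D->R'->A->plug->A
Char 2 ('A'): step: R->2, L=3; A->plug->A->R->G->L->G->refl->F->L'->B->R'->C->plug->B
Char 3 ('G'): step: R->3, L=3; G->plug->G->R->B->L->F->refl->G->L'->G->R'->D->plug->D
Char 4 ('D'): step: R->4, L=3; D->plug->D->R->C->L->A->refl->D->L'->F->R'->C->plug->B
Char 5 ('E'): step: R->5, L=3; E->plug->E->R->H->L->H->refl->C->L'->A->R'->D->plug->D
Char 6 ('D'): step: R->6, L=3; D->plug->D->R->G->L->G->refl->F->L'->B->R'->F->plug->F
Char 7 ('B'): step: R->7, L=3; B->plug->C->R->F->L->D->refl->A->L'->C->R'->H->plug->H
Char 8 ('G'): step: R->0, L->4 (L advanced); G->plug->G->R->B->L->H->refl->C->L'->E->R'->B->plug->C
Char 9 ('H'): step: R->1, L=4; H->plug->H->R->E->L->C->refl->H->L'->B->R'->E->plug->E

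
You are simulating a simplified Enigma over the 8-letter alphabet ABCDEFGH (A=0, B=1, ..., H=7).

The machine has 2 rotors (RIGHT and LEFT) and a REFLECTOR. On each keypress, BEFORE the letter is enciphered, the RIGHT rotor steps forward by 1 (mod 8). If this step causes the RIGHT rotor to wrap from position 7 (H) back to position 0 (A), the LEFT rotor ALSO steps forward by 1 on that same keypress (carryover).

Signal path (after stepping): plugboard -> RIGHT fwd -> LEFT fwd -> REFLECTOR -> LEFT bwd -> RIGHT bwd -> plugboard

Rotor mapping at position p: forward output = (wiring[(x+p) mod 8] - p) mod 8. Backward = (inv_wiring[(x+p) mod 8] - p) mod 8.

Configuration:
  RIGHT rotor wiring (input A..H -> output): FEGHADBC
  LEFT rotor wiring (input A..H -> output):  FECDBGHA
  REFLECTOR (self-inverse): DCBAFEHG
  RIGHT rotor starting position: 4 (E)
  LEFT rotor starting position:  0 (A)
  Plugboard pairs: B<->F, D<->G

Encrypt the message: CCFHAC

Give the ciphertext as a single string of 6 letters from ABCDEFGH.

Char 1 ('C'): step: R->5, L=0; C->plug->C->R->F->L->G->refl->H->L'->G->R'->A->plug->A
Char 2 ('C'): step: R->6, L=0; C->plug->C->R->H->L->A->refl->D->L'->D->R'->A->plug->A
Char 3 ('F'): step: R->7, L=0; F->plug->B->R->G->L->H->refl->G->L'->F->R'->C->plug->C
Char 4 ('H'): step: R->0, L->1 (L advanced); H->plug->H->R->C->L->C->refl->B->L'->B->R'->G->plug->D
Char 5 ('A'): step: R->1, L=1; A->plug->A->R->D->L->A->refl->D->L'->A->R'->F->plug->B
Char 6 ('C'): step: R->2, L=1; C->plug->C->R->G->L->H->refl->G->L'->F->R'->B->plug->F

Answer: AACDBF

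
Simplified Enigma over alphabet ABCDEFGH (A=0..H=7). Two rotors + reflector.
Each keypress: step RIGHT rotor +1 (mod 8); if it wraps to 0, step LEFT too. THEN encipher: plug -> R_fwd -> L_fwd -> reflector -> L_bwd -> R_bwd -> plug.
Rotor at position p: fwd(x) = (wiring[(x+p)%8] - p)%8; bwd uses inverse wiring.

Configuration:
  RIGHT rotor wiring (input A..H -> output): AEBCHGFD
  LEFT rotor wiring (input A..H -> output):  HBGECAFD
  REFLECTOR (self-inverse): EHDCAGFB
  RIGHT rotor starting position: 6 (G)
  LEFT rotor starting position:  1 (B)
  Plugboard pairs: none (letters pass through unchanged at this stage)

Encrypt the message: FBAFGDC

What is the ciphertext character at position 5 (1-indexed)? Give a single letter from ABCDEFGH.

Char 1 ('F'): step: R->7, L=1; F->plug->F->R->A->L->A->refl->E->L'->F->R'->C->plug->C
Char 2 ('B'): step: R->0, L->2 (L advanced); B->plug->B->R->E->L->D->refl->C->L'->B->R'->C->plug->C
Char 3 ('A'): step: R->1, L=2; A->plug->A->R->D->L->G->refl->F->L'->G->R'->D->plug->D
Char 4 ('F'): step: R->2, L=2; F->plug->F->R->B->L->C->refl->D->L'->E->R'->D->plug->D
Char 5 ('G'): step: R->3, L=2; G->plug->G->R->B->L->C->refl->D->L'->E->R'->B->plug->B

B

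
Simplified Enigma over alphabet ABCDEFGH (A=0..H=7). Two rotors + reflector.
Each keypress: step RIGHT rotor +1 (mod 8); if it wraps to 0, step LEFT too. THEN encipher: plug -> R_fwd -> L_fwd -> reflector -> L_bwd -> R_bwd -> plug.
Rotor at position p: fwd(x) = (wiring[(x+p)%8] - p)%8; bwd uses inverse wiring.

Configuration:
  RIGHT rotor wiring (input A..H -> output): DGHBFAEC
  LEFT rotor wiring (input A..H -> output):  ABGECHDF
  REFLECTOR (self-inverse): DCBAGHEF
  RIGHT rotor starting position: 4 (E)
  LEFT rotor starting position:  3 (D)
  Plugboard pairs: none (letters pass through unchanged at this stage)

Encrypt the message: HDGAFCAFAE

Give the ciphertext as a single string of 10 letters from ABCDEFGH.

Char 1 ('H'): step: R->5, L=3; H->plug->H->R->A->L->B->refl->C->L'->E->R'->G->plug->G
Char 2 ('D'): step: R->6, L=3; D->plug->D->R->A->L->B->refl->C->L'->E->R'->B->plug->B
Char 3 ('G'): step: R->7, L=3; G->plug->G->R->B->L->H->refl->F->L'->F->R'->H->plug->H
Char 4 ('A'): step: R->0, L->4 (L advanced); A->plug->A->R->D->L->B->refl->C->L'->G->R'->B->plug->B
Char 5 ('F'): step: R->1, L=4; F->plug->F->R->D->L->B->refl->C->L'->G->R'->B->plug->B
Char 6 ('C'): step: R->2, L=4; C->plug->C->R->D->L->B->refl->C->L'->G->R'->D->plug->D
Char 7 ('A'): step: R->3, L=4; A->plug->A->R->G->L->C->refl->B->L'->D->R'->G->plug->G
Char 8 ('F'): step: R->4, L=4; F->plug->F->R->C->L->H->refl->F->L'->F->R'->H->plug->H
Char 9 ('A'): step: R->5, L=4; A->plug->A->R->D->L->B->refl->C->L'->G->R'->D->plug->D
Char 10 ('E'): step: R->6, L=4; E->plug->E->R->B->L->D->refl->A->L'->H->R'->G->plug->G

Answer: GBHBBDGHDG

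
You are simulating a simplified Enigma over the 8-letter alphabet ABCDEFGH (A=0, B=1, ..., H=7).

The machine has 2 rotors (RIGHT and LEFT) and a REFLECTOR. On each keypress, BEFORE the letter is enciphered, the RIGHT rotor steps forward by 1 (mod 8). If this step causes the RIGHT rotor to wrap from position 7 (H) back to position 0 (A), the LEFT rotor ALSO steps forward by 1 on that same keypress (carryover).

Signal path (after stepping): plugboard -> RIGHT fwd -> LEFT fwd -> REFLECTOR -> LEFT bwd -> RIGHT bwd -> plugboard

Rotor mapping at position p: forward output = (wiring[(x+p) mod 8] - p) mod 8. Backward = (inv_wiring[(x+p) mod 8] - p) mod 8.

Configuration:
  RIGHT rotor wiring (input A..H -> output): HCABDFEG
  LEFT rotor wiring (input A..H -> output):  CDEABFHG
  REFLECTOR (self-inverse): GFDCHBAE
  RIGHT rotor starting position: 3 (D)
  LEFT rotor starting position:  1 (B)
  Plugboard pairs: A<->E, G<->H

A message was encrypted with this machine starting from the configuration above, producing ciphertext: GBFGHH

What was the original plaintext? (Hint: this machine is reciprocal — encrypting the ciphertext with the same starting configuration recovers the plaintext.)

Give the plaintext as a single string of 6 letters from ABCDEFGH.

Answer: AGHCED

Derivation:
Char 1 ('G'): step: R->4, L=1; G->plug->H->R->F->L->G->refl->A->L'->D->R'->E->plug->A
Char 2 ('B'): step: R->5, L=1; B->plug->B->R->H->L->B->refl->F->L'->G->R'->H->plug->G
Char 3 ('F'): step: R->6, L=1; F->plug->F->R->D->L->A->refl->G->L'->F->R'->G->plug->H
Char 4 ('G'): step: R->7, L=1; G->plug->H->R->F->L->G->refl->A->L'->D->R'->C->plug->C
Char 5 ('H'): step: R->0, L->2 (L advanced); H->plug->G->R->E->L->F->refl->B->L'->H->R'->A->plug->E
Char 6 ('H'): step: R->1, L=2; H->plug->G->R->F->L->E->refl->H->L'->C->R'->D->plug->D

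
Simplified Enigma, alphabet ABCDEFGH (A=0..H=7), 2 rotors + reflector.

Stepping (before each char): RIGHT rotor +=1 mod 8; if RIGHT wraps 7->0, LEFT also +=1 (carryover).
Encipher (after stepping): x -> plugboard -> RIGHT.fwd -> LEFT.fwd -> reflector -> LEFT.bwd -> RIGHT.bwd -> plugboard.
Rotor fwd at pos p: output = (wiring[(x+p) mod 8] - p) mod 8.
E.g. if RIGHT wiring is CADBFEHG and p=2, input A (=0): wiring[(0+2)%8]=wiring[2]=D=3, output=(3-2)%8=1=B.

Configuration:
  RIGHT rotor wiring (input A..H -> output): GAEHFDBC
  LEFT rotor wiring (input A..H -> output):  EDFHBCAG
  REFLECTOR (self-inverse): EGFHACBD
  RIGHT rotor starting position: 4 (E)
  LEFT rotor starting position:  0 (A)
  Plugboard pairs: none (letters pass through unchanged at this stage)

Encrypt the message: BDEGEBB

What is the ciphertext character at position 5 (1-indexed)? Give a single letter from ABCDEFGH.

Char 1 ('B'): step: R->5, L=0; B->plug->B->R->E->L->B->refl->G->L'->H->R'->F->plug->F
Char 2 ('D'): step: R->6, L=0; D->plug->D->R->C->L->F->refl->C->L'->F->R'->H->plug->H
Char 3 ('E'): step: R->7, L=0; E->plug->E->R->A->L->E->refl->A->L'->G->R'->F->plug->F
Char 4 ('G'): step: R->0, L->1 (L advanced); G->plug->G->R->B->L->E->refl->A->L'->D->R'->F->plug->F
Char 5 ('E'): step: R->1, L=1; E->plug->E->R->C->L->G->refl->B->L'->E->R'->D->plug->D

D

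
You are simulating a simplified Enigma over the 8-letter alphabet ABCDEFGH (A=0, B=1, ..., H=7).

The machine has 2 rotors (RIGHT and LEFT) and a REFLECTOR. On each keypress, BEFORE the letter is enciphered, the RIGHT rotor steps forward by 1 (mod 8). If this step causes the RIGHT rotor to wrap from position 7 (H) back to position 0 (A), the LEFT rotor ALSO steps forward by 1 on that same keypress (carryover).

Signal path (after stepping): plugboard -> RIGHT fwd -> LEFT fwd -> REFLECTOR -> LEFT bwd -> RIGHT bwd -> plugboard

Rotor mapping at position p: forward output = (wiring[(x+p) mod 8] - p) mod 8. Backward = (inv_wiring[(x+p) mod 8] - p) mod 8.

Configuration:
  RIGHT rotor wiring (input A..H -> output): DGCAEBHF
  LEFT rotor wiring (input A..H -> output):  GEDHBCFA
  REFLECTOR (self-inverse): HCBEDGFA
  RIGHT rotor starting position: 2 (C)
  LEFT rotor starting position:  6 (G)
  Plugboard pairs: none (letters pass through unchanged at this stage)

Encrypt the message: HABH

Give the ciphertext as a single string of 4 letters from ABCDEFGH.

Answer: CFCE

Derivation:
Char 1 ('H'): step: R->3, L=6; H->plug->H->R->H->L->E->refl->D->L'->G->R'->C->plug->C
Char 2 ('A'): step: R->4, L=6; A->plug->A->R->A->L->H->refl->A->L'->C->R'->F->plug->F
Char 3 ('B'): step: R->5, L=6; B->plug->B->R->C->L->A->refl->H->L'->A->R'->C->plug->C
Char 4 ('H'): step: R->6, L=6; H->plug->H->R->D->L->G->refl->F->L'->E->R'->E->plug->E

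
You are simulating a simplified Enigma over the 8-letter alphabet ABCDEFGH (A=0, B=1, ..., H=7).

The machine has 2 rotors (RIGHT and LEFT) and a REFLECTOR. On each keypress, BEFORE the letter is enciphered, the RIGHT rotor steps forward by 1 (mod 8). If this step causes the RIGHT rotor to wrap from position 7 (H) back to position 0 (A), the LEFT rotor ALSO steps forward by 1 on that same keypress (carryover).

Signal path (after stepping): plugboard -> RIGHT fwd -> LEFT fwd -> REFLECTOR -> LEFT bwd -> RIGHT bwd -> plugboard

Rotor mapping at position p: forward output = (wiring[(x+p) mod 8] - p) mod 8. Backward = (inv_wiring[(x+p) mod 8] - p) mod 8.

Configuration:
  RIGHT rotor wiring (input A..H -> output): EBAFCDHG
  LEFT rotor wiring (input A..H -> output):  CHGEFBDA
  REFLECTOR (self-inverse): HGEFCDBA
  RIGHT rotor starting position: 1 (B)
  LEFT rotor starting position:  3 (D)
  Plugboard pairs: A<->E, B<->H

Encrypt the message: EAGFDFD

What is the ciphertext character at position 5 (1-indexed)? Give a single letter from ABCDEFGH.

Char 1 ('E'): step: R->2, L=3; E->plug->A->R->G->L->E->refl->C->L'->B->R'->D->plug->D
Char 2 ('A'): step: R->3, L=3; A->plug->E->R->D->L->A->refl->H->L'->F->R'->H->plug->B
Char 3 ('G'): step: R->4, L=3; G->plug->G->R->E->L->F->refl->D->L'->H->R'->B->plug->H
Char 4 ('F'): step: R->5, L=3; F->plug->F->R->D->L->A->refl->H->L'->F->R'->H->plug->B
Char 5 ('D'): step: R->6, L=3; D->plug->D->R->D->L->A->refl->H->L'->F->R'->H->plug->B

B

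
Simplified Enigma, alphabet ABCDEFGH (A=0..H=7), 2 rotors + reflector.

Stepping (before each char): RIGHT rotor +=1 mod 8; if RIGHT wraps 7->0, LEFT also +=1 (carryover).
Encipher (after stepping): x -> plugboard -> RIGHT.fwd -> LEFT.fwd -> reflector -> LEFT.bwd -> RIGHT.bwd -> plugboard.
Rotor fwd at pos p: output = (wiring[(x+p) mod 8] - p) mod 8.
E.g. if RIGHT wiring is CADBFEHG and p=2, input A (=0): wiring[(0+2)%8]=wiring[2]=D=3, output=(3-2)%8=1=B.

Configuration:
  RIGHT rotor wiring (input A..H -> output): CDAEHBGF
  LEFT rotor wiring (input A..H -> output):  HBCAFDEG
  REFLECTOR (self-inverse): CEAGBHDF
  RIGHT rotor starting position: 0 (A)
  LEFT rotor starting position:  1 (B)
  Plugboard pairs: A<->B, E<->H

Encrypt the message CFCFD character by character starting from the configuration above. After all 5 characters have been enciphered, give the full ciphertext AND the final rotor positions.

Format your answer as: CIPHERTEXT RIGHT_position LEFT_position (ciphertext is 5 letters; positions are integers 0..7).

Char 1 ('C'): step: R->1, L=1; C->plug->C->R->D->L->E->refl->B->L'->B->R'->H->plug->E
Char 2 ('F'): step: R->2, L=1; F->plug->F->R->D->L->E->refl->B->L'->B->R'->H->plug->E
Char 3 ('C'): step: R->3, L=1; C->plug->C->R->G->L->F->refl->H->L'->C->R'->E->plug->H
Char 4 ('F'): step: R->4, L=1; F->plug->F->R->H->L->G->refl->D->L'->F->R'->B->plug->A
Char 5 ('D'): step: R->5, L=1; D->plug->D->R->F->L->D->refl->G->L'->H->R'->G->plug->G
Final: ciphertext=EEHAG, RIGHT=5, LEFT=1

Answer: EEHAG 5 1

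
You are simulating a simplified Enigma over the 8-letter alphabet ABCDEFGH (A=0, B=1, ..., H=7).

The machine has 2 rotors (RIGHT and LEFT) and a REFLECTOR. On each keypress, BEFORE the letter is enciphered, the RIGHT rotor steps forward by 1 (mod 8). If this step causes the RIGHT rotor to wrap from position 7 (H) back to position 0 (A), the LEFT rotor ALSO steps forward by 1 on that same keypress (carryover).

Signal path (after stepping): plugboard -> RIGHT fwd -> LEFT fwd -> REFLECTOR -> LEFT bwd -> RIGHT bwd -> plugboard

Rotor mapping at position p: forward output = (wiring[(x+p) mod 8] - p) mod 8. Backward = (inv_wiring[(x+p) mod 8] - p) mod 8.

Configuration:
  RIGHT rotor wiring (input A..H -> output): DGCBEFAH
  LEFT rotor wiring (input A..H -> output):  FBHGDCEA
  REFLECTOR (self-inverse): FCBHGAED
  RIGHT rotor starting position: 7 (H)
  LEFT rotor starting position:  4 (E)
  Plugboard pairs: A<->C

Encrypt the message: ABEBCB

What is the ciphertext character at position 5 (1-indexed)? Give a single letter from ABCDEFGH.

Char 1 ('A'): step: R->0, L->5 (L advanced); A->plug->C->R->C->L->D->refl->H->L'->B->R'->D->plug->D
Char 2 ('B'): step: R->1, L=5; B->plug->B->R->B->L->H->refl->D->L'->C->R'->H->plug->H
Char 3 ('E'): step: R->2, L=5; E->plug->E->R->G->L->B->refl->C->L'->F->R'->F->plug->F
Char 4 ('B'): step: R->3, L=5; B->plug->B->R->B->L->H->refl->D->L'->C->R'->C->plug->A
Char 5 ('C'): step: R->4, L=5; C->plug->A->R->A->L->F->refl->A->L'->D->R'->D->plug->D

D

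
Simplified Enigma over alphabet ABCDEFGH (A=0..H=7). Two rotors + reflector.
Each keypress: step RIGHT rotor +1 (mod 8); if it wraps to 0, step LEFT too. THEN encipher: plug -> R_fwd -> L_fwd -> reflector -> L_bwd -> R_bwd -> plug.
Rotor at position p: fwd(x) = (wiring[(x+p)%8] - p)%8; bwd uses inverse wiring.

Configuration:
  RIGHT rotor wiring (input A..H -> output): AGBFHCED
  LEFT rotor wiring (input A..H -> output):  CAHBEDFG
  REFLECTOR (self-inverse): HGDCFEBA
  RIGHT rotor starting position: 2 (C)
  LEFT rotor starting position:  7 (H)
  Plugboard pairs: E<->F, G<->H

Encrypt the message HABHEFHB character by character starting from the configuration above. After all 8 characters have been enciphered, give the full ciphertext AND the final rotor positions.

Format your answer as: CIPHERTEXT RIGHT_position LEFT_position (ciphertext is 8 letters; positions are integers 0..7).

Char 1 ('H'): step: R->3, L=7; H->plug->G->R->D->L->A->refl->H->L'->A->R'->E->plug->F
Char 2 ('A'): step: R->4, L=7; A->plug->A->R->D->L->A->refl->H->L'->A->R'->C->plug->C
Char 3 ('B'): step: R->5, L=7; B->plug->B->R->H->L->G->refl->B->L'->C->R'->H->plug->G
Char 4 ('H'): step: R->6, L=7; H->plug->G->R->B->L->D->refl->C->L'->E->R'->H->plug->G
Char 5 ('E'): step: R->7, L=7; E->plug->F->R->A->L->H->refl->A->L'->D->R'->G->plug->H
Char 6 ('F'): step: R->0, L->0 (L advanced); F->plug->E->R->H->L->G->refl->B->L'->D->R'->H->plug->G
Char 7 ('H'): step: R->1, L=0; H->plug->G->R->C->L->H->refl->A->L'->B->R'->E->plug->F
Char 8 ('B'): step: R->2, L=0; B->plug->B->R->D->L->B->refl->G->L'->H->R'->A->plug->A
Final: ciphertext=FCGGHGFA, RIGHT=2, LEFT=0

Answer: FCGGHGFA 2 0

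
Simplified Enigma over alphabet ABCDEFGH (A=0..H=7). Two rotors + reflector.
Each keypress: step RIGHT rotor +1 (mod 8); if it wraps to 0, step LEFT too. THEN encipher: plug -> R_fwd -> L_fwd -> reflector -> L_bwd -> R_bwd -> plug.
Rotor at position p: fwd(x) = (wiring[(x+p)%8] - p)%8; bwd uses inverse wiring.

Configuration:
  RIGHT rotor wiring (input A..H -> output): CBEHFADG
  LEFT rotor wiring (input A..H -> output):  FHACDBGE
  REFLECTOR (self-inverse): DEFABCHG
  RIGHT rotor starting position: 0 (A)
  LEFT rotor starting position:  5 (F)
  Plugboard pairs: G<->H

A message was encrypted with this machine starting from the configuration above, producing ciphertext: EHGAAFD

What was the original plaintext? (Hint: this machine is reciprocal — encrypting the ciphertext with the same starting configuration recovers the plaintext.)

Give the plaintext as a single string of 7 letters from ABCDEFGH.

Answer: FEDHDBB

Derivation:
Char 1 ('E'): step: R->1, L=5; E->plug->E->R->H->L->G->refl->H->L'->C->R'->F->plug->F
Char 2 ('H'): step: R->2, L=5; H->plug->G->R->A->L->E->refl->B->L'->B->R'->E->plug->E
Char 3 ('G'): step: R->3, L=5; G->plug->H->R->B->L->B->refl->E->L'->A->R'->D->plug->D
Char 4 ('A'): step: R->4, L=5; A->plug->A->R->B->L->B->refl->E->L'->A->R'->G->plug->H
Char 5 ('A'): step: R->5, L=5; A->plug->A->R->D->L->A->refl->D->L'->F->R'->D->plug->D
Char 6 ('F'): step: R->6, L=5; F->plug->F->R->B->L->B->refl->E->L'->A->R'->B->plug->B
Char 7 ('D'): step: R->7, L=5; D->plug->D->R->F->L->D->refl->A->L'->D->R'->B->plug->B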